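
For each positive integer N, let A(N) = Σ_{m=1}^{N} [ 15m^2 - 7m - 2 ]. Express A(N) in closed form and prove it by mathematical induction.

A(N) = N(5N^2 + 4N - 3)

We claim A(N) = N(5N^2 + 4N - 3) for all N ≥ 1.
For the base case N = 1: A(1) = 6, and the closed form gives 6. They agree.
Inductive step: assume the claim holds for N = m, so A(m) = m(5m^2 + 4m - 3).
Then A(m+1) = A(m) + (15m^2 + 23m + 6) = (m(5m^2 + 4m - 3)) + (15m^2 + 23m + 6).
Simplifying, A(m+1) = (m + 1)(5m^2 + 14m + 6) = (m+1)(5(m+1)^2 + 4(m+1) - 3),
which is the closed form with N = m+1.
By induction, the statement is established for all N ≥ 1.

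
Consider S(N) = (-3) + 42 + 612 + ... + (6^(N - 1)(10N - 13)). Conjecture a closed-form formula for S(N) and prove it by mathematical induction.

S(N) = 6^N(2N - 3) + 3

We claim S(N) = 6^N(2N - 3) + 3 for all N ≥ 1.
Base case (N = 1): S(1) = -3, and the closed form gives -3. They agree.
Inductive step: assume the claim holds for N = j, so S(j) = 6^j(2j - 3) + 3.
Then S(j+1) = S(j) + (6^j(10j - 3)) = (6^j(2j - 3) + 3) + (6^j(10j - 3)).
Simplifying, S(j+1) = 12·6^j·j - 6·6^j + 3 = 6^(j+1)(2(j+1) - 3) + 3,
which is the closed form with N = j+1.
By induction, the statement is established for all N ≥ 1.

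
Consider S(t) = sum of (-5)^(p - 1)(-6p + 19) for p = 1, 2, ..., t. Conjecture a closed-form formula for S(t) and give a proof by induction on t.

S(t) = (-5)^t(t - 3) + 3

We claim S(t) = (-5)^t(t - 3) + 3 for all t ≥ 1.
Base step (t = 1): S(1) = 13, and the closed form gives 13. They agree.
Suppose the result is true for t = p, so S(p) = (-5)^p(p - 3) + 3.
Then S(p+1) = S(p) + ((-5)^p(-6p + 13)) = ((-5)^p(p - 3) + 3) + ((-5)^p(-6p + 13)).
Simplifying, S(p+1) = -5(-5)^p·p + 10(-5)^p + 3 = (-5)^(p+1)((p+1) - 3) + 3,
which is the closed form with t = p+1.
By induction, the statement is established for all t ≥ 1.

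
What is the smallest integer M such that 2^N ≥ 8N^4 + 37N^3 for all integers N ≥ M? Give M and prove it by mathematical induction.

At N = 20: 1048576 < 1576000, so the inequality fails and M ≥ 21. We prove 2^N ≥ 8N^4 + 37N^3 for all N ≥ 21.
Base case (N = 21): 2^N = 2097152 and 8N^4 + 37N^3 = 1898505, so 2097152 ≥ 1898505.
Inductive step: assume the claim holds for N = k, so 2^k ≥ 8k^4 + 37k^3.
Then 2^(k + 1) = 2·(2^k) ≥ 2·(8k^4 + 37k^3).
Also, for k ≥ 21 we have 2·(8k^4 + 37k^3) ≥ 8(k+1)^4 + 37(k+1)^3, since 2·(8k^4 + 37k^3) − (8(k+1)^4 + 37(k+1)^3) = 8k^4 + 5k^3 - 159k^2 - 143k - 45, which is nonnegative for all k ≥ 21.
Combining, 2^(k + 1) ≥ 8(k+1)^4 + 37(k+1)^3.
This completes the induction.
Hence the smallest such M is 21.

M = 21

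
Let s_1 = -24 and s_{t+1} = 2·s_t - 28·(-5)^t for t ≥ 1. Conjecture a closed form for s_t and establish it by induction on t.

s_t = 4(-5)^t - 2^(t + 1)

Computing the first terms: s_1 = -24, s_2 = 92, s_3 = -516. This suggests s_t = 4(-5)^t - 2^(t + 1).
Base step (t = 1): the formula gives -24 = -24 = s_1.
Inductive step: suppose the statement holds for some j ≥ 1, so s_j = 4(-5)^j - 2^(j + 1).
Then s_{j+1} = 2·s_j - 28·(-5)^j = 2·(4(-5)^j - 2^(j + 1)) - 28·(-5)^j = 4(-5)^(j + 1) - 2^(j + 2) = 4(-5)^(j+1) - 2^((j+1) + 1),
which is the claimed formula at t = j+1.
Hence, by induction on t, the claim holds for every t ≥ 1.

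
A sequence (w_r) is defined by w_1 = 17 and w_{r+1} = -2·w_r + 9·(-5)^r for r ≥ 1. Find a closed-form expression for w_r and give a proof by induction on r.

w_r = -(-2)^r - 3(-5)^r

Computing the first terms: w_1 = 17, w_2 = -79, w_3 = 383. This suggests w_r = -(-2)^r - 3(-5)^r.
Base step (r = 1): the formula gives 17 = 17 = w_1.
Inductive step: suppose the statement holds for some j ≥ 1, so w_j = -(-2)^j - 3(-5)^j.
Then w_{j+1} = -2·w_j + 9·(-5)^j = -2·(-(-2)^j - 3(-5)^j) + 9·(-5)^j = -(-2)^(j + 1) - 3(-5)^(j + 1),
which is the claimed formula at r = j+1.
This completes the induction.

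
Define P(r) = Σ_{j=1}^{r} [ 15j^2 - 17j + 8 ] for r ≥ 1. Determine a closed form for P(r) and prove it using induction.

We claim P(r) = r(5r^2 - r + 2) for all r ≥ 1.
Base case (r = 1): P(1) = 6, and the closed form gives 6. They agree.
For the inductive step, assume it holds for an arbitrary j ≥ 1, so P(j) = j(5j^2 - j + 2).
Then P(j+1) = P(j) + (15j^2 + 13j + 6) = (j(5j^2 - j + 2)) + (15j^2 + 13j + 6).
Simplifying, P(j+1) = (j + 1)(5j^2 + 9j + 6) = (j+1)(5(j+1)^2 - (j+1) + 2),
which is the closed form with r = j+1.
By induction, the statement is established for all r ≥ 1.

P(r) = r(5r^2 - r + 2)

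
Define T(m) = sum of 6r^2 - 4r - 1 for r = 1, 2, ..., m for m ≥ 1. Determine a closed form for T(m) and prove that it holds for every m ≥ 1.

T(m) = m(2m^2 + m - 2)

We claim T(m) = m(2m^2 + m - 2) for all m ≥ 1.
When m = 1: T(1) = 1, and the closed form gives 1. They agree.
Inductive step: suppose the statement holds for some r ≥ 1, so T(r) = r(2r^2 + r - 2).
Then T(r+1) = T(r) + (6r^2 + 8r + 1) = (r(2r^2 + r - 2)) + (6r^2 + 8r + 1).
Simplifying, T(r+1) = (r + 1)(2r^2 + 5r + 1) = (r+1)(2(r+1)^2 + (r+1) - 2),
which is the closed form with m = r+1.
This completes the induction.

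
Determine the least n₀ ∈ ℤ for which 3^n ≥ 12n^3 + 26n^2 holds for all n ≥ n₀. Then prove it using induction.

n₀ = 9

At n = 8: 6561 < 7808, so the inequality fails and n₀ ≥ 9. We prove 3^n ≥ 12n^3 + 26n^2 for all n ≥ 9.
Base step (n = 9): 3^n = 19683 and 12n^3 + 26n^2 = 10854, so 19683 ≥ 10854.
Suppose the result is true for n = r, so 3^r ≥ 12r^3 + 26r^2.
Then 3^(r + 1) = 3·(3^r) ≥ 3·(12r^3 + 26r^2).
Also, for r ≥ 9 we have 3·(12r^3 + 26r^2) ≥ 12(r+1)^3 + 26(r+1)^2, since 3·(12r^3 + 26r^2) − (12(r+1)^3 + 26(r+1)^2) = 24r^3 + 16r^2 - 88r - 38, which is nonnegative for all r ≥ 9.
Combining, 3^(r + 1) ≥ 12(r+1)^3 + 26(r+1)^2.
Hence, by induction on n, the claim holds for every n ≥ 9.
Hence the smallest such n₀ is 9.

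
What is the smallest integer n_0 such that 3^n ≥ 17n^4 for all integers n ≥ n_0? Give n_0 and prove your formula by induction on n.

n_0 = 12

At n = 11: 177147 < 248897, so the inequality fails and n_0 ≥ 12. We prove 3^n ≥ 17n^4 for all n ≥ 12.
For the base case n = 12: 3^n = 531441 and 17n^4 = 352512, so 531441 ≥ 352512.
For the inductive step, assume it holds for an arbitrary p ≥ 12, so 3^p ≥ 17p^4.
Then 3^(p + 1) = 3·(3^p) ≥ 3·(17p^4).
Also, for p ≥ 12 we have 3·(17p^4) ≥ 17(p+1)^4, since 3 ≥ (1 + 1/p)^4 for all p ≥ 12.
Combining, 3^(p + 1) ≥ 17(p+1)^4.
By induction, the statement is established for all n ≥ 12.
Hence the smallest such n_0 is 12.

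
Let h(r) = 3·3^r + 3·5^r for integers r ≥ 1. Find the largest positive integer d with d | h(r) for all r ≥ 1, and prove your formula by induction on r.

Computing the first values: h(1) = 24 and h(2) = 102; gcd(24, 102) = 6, so d ≤ 6.
We prove 6 | 3·3^r + 3·5^r for all r ≥ 1 by induction on r.
Base step (r = 1): h(1) = 24 = 6·(4), so 6 | h(1).
Suppose the result is true for r = m, i.e. 6 | h(m). Then
h(m+1) − 5·h(m) = (3·3^(m+1) + 3·5^(m+1)) − 5·(3·3^m + 3·5^m) = (3)·3^m·(3 − 5) = (-6)·3^m. Since 6 | h(m) by the inductive hypothesis, 6 | 5·h(m); and 6 | -6 since -6 = 6·-1. Therefore 6 | h(m+1).
By induction, the statement is established for all r ≥ 1.
Therefore the largest such d is 6.

d = 6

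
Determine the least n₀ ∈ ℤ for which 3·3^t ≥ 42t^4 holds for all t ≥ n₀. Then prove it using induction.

n₀ = 12

At t = 11: 531441 < 614922, so the inequality fails and n₀ ≥ 12. We prove 3·3^t ≥ 42t^4 for all t ≥ 12.
For the base case t = 12: 3·3^t = 1594323 and 42t^4 = 870912, so 1594323 ≥ 870912.
For the inductive step, assume it holds for an arbitrary j ≥ 12, so 3·3^j ≥ 42j^4.
Then 3·3^(j + 1) = 3·(3·3^j) ≥ 3·(42j^4).
Also, for j ≥ 12 we have 3·(42j^4) ≥ 42(j+1)^4, since 3 ≥ (1 + 1/j)^4 for all j ≥ 12.
Combining, 3·3^(j + 1) ≥ 42(j+1)^4.
By induction, the statement is established for all t ≥ 12.
Hence the smallest such n₀ is 12.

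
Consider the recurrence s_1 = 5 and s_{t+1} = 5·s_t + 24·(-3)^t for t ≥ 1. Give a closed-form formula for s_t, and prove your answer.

s_t = (-3)^(t + 1) - 4·5^(t - 1)

Computing the first terms: s_1 = 5, s_2 = -47, s_3 = -19. This suggests s_t = (-3)^(t + 1) - 4·5^(t - 1).
For the base case t = 1: the formula gives 5 = 5 = s_1.
Suppose the result is true for t = p, so s_p = (-3)^(p + 1) - 4·5^(p - 1).
Then s_{p+1} = 5·s_p + 24·(-3)^p = 5·((-3)^(p + 1) - 4·5^(p - 1)) + 24·(-3)^p = (-3)^(p + 2) - 4·5^p = (-3)^((p+1) + 1) - 4·5^((p+1) - 1),
which is the claimed formula at t = p+1.
By induction, the statement is established for all t ≥ 1.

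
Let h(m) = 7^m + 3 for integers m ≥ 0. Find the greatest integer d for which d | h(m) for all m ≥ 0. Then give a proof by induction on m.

Computing the first values: h(0) = 4 and h(1) = 10; gcd(4, 10) = 2, so d ≤ 2.
We prove 2 | 7^m + 3 for all m ≥ 0 by induction on m.
For the base case m = 0: h(0) = 4 = 2·(2), so 2 | h(0).
Inductive step: suppose the statement holds for some j ≥ 0, i.e. 2 | h(j). Then
h(j+1) = 7^(j+1) + 3 = 7·(7^j + 3) - 18 = 7·h(j) - 18. The first term is divisible by 2 by the inductive hypothesis, and -18 is divisible by 2. Hence 2 | h(j+1).
By induction, the statement is established for all m ≥ 0.
Therefore the largest such d is 2.

d = 2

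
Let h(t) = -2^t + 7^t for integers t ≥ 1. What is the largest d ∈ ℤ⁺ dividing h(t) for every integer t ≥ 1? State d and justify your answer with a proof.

d = 5

Computing the first values: h(1) = 5 and h(2) = 45; gcd(5, 45) = 5, so d ≤ 5.
We prove 5 | -2^t + 7^t for all t ≥ 1 by induction on t.
For the base case t = 1: h(1) = 5 = 5·(1), so 5 | h(1).
For the inductive step, assume it holds for an arbitrary j ≥ 1, i.e. 5 | h(j). Then
7^{j+1} − 2^{j+1} = 7·7^j − 2·2^j = 7·(7^j − 2^j) + (5)·2^j. The first term is divisible by 5 by the inductive hypothesis, and the second term (5)·2^j is divisible by 5 since 5 | 5. Hence 5 | h(j+1).
By the principle of mathematical induction, the result holds for all t ≥ 1.
Therefore the largest such d is 5.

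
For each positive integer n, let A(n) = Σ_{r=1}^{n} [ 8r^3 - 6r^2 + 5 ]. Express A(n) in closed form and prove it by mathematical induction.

We claim A(n) = n(2n^3 + 2n^2 - n + 4) for all n ≥ 1.
For the base case n = 1: A(1) = 7, and the closed form gives 7. They agree.
Inductive step: assume the claim holds for n = r, so A(r) = r(2r^3 + 2r^2 - r + 4).
Then A(r+1) = A(r) + (8(r + 1)^3 - 6(r + 1)^2 + 5) = (r(2r^3 + 2r^2 - r + 4)) + (8(r + 1)^3 - 6(r + 1)^2 + 5).
Simplifying, A(r+1) = (r + 1)(2r^3 + 8r^2 + 9r + 7) = (r+1)(2(r+1)^3 + 2(r+1)^2 - (r+1) + 4),
which is the closed form with n = r+1.
By induction, the statement is established for all n ≥ 1.

A(n) = n(2n^3 + 2n^2 - n + 4)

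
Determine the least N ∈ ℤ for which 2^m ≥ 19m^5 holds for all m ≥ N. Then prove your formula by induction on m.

N = 29

At m = 28: 268435456 < 326996992, so the inequality fails and N ≥ 29. We prove 2^m ≥ 19m^5 for all m ≥ 29.
Base step (m = 29): 2^m = 536870912 and 19m^5 = 389711831, so 536870912 ≥ 389711831.
Inductive step: suppose the statement holds for some p ≥ 29, so 2^p ≥ 19p^5.
Then 2^(p + 1) = 2·(2^p) ≥ 2·(19p^5).
Also, for p ≥ 29 we have 2·(19p^5) ≥ 19(p+1)^5, since 2 ≥ (1 + 1/p)^5 for all p ≥ 29.
Combining, 2^(p + 1) ≥ 19(p+1)^5.
By induction, the statement is established for all m ≥ 29.
Hence the smallest such N is 29.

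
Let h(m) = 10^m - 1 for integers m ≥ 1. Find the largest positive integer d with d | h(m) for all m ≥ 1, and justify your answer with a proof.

d = 9

Computing the first values: h(1) = 9 and h(2) = 99; gcd(9, 99) = 9, so d ≤ 9.
We prove 9 | 10^m - 1 for all m ≥ 1 by induction on m.
Base step (m = 1): h(1) = 9 = 9·(1), so 9 | h(1).
Suppose the result is true for m = k, i.e. 9 | h(k). Then
10^{k+1} − 1^{k+1} = 10·10^k − 1·1^k = 10·(10^k − 1^k) + (9)·1^k. The first term is divisible by 9 by the inductive hypothesis, and the second term (9)·1^k is divisible by 9 since 9 | 9. Hence 9 | h(k+1).
Hence, by induction on m, the claim holds for every m ≥ 1.
Therefore the largest such d is 9.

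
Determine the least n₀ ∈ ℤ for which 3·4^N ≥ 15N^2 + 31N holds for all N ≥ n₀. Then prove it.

n₀ = 4

At N = 3: 192 < 228, so the inequality fails and n₀ ≥ 4. We prove 3·4^N ≥ 15N^2 + 31N for all N ≥ 4.
When N = 4: 3·4^N = 768 and 15N^2 + 31N = 364, so 768 ≥ 364.
Inductive step: assume the claim holds for N = m, so 3·4^m ≥ 15m^2 + 31m.
Then 3·4^(m + 1) = 4·(3·4^m) ≥ 4·(15m^2 + 31m).
Also, for m ≥ 4 we have 4·(15m^2 + 31m) ≥ 15(m+1)^2 + 31(m+1), since 4·(15m^2 + 31m) − (15(m+1)^2 + 31(m+1)) = 45m^2 + 63m - 46, which is nonnegative for all m ≥ 4.
Combining, 3·4^(m + 1) ≥ 15(m+1)^2 + 31(m+1).
By induction, the statement is established for all N ≥ 4.
Hence the smallest such n₀ is 4.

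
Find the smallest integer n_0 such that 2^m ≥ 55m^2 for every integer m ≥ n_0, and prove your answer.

At m = 13: 8192 < 9295, so the inequality fails and n_0 ≥ 14. We prove 2^m ≥ 55m^2 for all m ≥ 14.
When m = 14: 2^m = 16384 and 55m^2 = 10780, so 16384 ≥ 10780.
Inductive step: assume the claim holds for m = k, so 2^k ≥ 55k^2.
Then 2^(k + 1) = 2·(2^k) ≥ 2·(55k^2).
Also, for k ≥ 14 we have 2·(55k^2) ≥ 55(k+1)^2, since 2 ≥ (1 + 1/k)^2 for all k ≥ 14.
Combining, 2^(k + 1) ≥ 55(k+1)^2.
This completes the induction.
Hence the smallest such n_0 is 14.

n_0 = 14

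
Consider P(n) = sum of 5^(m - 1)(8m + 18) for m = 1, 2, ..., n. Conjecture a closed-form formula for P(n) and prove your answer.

We claim P(n) = 2·5^n(n + 2) - 4 for all n ≥ 1.
When n = 1: P(1) = 26, and the closed form gives 26. They agree.
Suppose the result is true for n = m, so P(m) = 2·5^m(m + 2) - 4.
Then P(m+1) = P(m) + (5^m(8m + 26)) = (2·5^m(m + 2) - 4) + (5^m(8m + 26)).
Simplifying, P(m+1) = 10·5^m·m + 30·5^m - 4 = 2·5^(m+1)((m+1) + 2) - 4,
which is the closed form with n = m+1.
Hence, by induction on n, the claim holds for every n ≥ 1.

P(n) = 2·5^n(n + 2) - 4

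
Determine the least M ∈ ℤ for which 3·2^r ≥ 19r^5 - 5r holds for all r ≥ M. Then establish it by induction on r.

At r = 26: 201326592 < 225746014, so the inequality fails and M ≥ 27. We prove 3·2^r ≥ 19r^5 - 5r for all r ≥ 27.
Base step (r = 27): 3·2^r = 402653184 and 19r^5 - 5r = 272629098, so 402653184 ≥ 272629098.
For the inductive step, assume it holds for an arbitrary k ≥ 27, so 3·2^k ≥ 19k^5 - 5k.
Then 3·2^(k + 1) = 2·(3·2^k) ≥ 2·(19k^5 - 5k).
Also, for k ≥ 27 we have 2·(19k^5 - 5k) ≥ 19(k+1)^5 - 5(k+1), since 2·(19k^5 - 5k) − (19(k+1)^5 - 5(k+1)) = 19k^5 - 95k^4 - 190k^3 - 190k^2 - 100k - 14, which is nonnegative for all k ≥ 27.
Combining, 3·2^(k + 1) ≥ 19(k+1)^5 - 5(k+1).
By the principle of mathematical induction, the result holds for all r ≥ 27.
Hence the smallest such M is 27.

M = 27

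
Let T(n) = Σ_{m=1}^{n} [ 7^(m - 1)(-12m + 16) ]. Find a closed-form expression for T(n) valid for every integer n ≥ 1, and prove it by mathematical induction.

We claim T(n) = 7^n(-2n + 3) - 3 for all n ≥ 1.
When n = 1: T(1) = 4, and the closed form gives 4. They agree.
Inductive step: assume the claim holds for n = m, so T(m) = 7^m(-2m + 3) - 3.
Then T(m+1) = T(m) + (7^m(-12m + 4)) = (7^m(-2m + 3) - 3) + (7^m(-12m + 4)).
Simplifying, T(m+1) = -14·7^m·m + 7·7^m - 3 = 7^(m+1)(-2(m+1) + 3) - 3,
which is the closed form with n = m+1.
By induction, the statement is established for all n ≥ 1.

T(n) = 7^n(-2n + 3) - 3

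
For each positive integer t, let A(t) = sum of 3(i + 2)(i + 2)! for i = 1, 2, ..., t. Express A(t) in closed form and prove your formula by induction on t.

A(t) = 3(t + 3)! - 18

We claim A(t) = 3(t + 3)! - 18 for all t ≥ 1.
Base step (t = 1): A(1) = 54, and the closed form gives 54. They agree.
Inductive step: suppose the statement holds for some i ≥ 1, so A(i) = 3(i + 3)! - 18.
Then A(i+1) = A(i) + (3(i + 3)(i + 3)!) = (3(i + 3)! - 18) + (3(i + 3)(i + 3)!).
Simplifying, A(i+1) = 3((i+1) + 3)! - 18,
which is the closed form with t = i+1.
Hence, by induction on t, the claim holds for every t ≥ 1.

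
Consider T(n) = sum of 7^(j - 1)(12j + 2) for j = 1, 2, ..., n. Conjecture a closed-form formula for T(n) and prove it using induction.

T(n) = 2·7^n·n

We claim T(n) = 2·7^n·n for all n ≥ 1.
For the base case n = 1: T(1) = 14, and the closed form gives 14. They agree.
Inductive step: suppose the statement holds for some j ≥ 1, so T(j) = 2·7^j·j.
Then T(j+1) = T(j) + (7^j(12j + 14)) = (2·7^j·j) + (7^j(12j + 14)).
Simplifying, T(j+1) = 14·7^j(j + 1) = 2·7^(j+1)·(j+1),
which is the closed form with n = j+1.
This completes the induction.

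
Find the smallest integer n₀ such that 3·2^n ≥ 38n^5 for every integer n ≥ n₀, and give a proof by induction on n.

At n = 27: 402653184 < 545258466, so the inequality fails and n₀ ≥ 28. We prove 3·2^n ≥ 38n^5 for all n ≥ 28.
For the base case n = 28: 3·2^n = 805306368 and 38n^5 = 653993984, so 805306368 ≥ 653993984.
Suppose the result is true for n = r, so 3·2^r ≥ 38r^5.
Then 3·2^(r + 1) = 2·(3·2^r) ≥ 2·(38r^5).
Also, for r ≥ 28 we have 2·(38r^5) ≥ 38(r+1)^5, since 2 ≥ (1 + 1/r)^5 for all r ≥ 28.
Combining, 3·2^(r + 1) ≥ 38(r+1)^5.
By induction, the statement is established for all n ≥ 28.
Hence the smallest such n₀ is 28.

n₀ = 28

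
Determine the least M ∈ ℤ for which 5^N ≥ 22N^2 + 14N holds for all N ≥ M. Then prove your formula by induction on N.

At N = 3: 125 < 240, so the inequality fails and M ≥ 4. We prove 5^N ≥ 22N^2 + 14N for all N ≥ 4.
Base case (N = 4): 5^N = 625 and 22N^2 + 14N = 408, so 625 ≥ 408.
Inductive step: assume the claim holds for N = r, so 5^r ≥ 22r^2 + 14r.
Then 5^(r + 1) = 5·(5^r) ≥ 5·(22r^2 + 14r).
Also, for r ≥ 4 we have 5·(22r^2 + 14r) ≥ 22(r+1)^2 + 14(r+1), since 5·(22r^2 + 14r) − (22(r+1)^2 + 14(r+1)) = 88r^2 + 12r - 36, which is nonnegative for all r ≥ 4.
Combining, 5^(r + 1) ≥ 22(r+1)^2 + 14(r+1).
By induction, the statement is established for all N ≥ 4.
Hence the smallest such M is 4.

M = 4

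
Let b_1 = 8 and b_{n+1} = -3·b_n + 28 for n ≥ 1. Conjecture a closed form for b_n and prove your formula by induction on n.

Computing the first terms: b_1 = 8, b_2 = 4, b_3 = 16. This suggests b_n = (-3)^(n - 1) + 7.
Base case (n = 1): the formula gives 8 = 8 = b_1.
For the inductive step, assume it holds for an arbitrary j ≥ 1, so b_j = (-3)^(j - 1) + 7.
Then b_{j+1} = -3·b_j + 28 = -3·((-3)^(j - 1) + 7) + 28 = (-3)^j + 7 = (-3)^((j+1) - 1) + 7,
which is the claimed formula at n = j+1.
By induction, the statement is established for all n ≥ 1.

b_n = (-3)^(n - 1) + 7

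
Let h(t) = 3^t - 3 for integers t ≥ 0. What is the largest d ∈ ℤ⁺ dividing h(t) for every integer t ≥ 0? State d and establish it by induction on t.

Computing the first values: h(0) = -2 and h(1) = 0; gcd(-2, 0) = 2, so d ≤ 2.
We prove 2 | 3^t - 3 for all t ≥ 0 by induction on t.
Base step (t = 0): h(0) = -2 = 2·(-1), so 2 | h(0).
For the inductive step, assume it holds for an arbitrary i ≥ 0, i.e. 2 | h(i). Then
h(i+1) = 3^(i+1) - 3 = 3·(3^i - 3) + 6 = 3·h(i) + 6. The first term is divisible by 2 by the inductive hypothesis, and 6 is divisible by 2. Hence 2 | h(i+1).
This completes the induction.
Therefore the largest such d is 2.

d = 2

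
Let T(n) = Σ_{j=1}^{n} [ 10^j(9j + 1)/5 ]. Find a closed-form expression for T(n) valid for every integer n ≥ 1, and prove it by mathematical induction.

T(n) = 2·10^n·n

We claim T(n) = 2·10^n·n for all n ≥ 1.
Base case (n = 1): T(1) = 20, and the closed form gives 20. They agree.
Suppose the result is true for n = j, so T(j) = 2·10^j·j.
Then T(j+1) = T(j) + (10^j(18j + 20)) = (2·10^j·j) + (10^j(18j + 20)).
Simplifying, T(j+1) = 20·10^j(j + 1) = 2·10^(j+1)·(j+1),
which is the closed form with n = j+1.
This completes the induction.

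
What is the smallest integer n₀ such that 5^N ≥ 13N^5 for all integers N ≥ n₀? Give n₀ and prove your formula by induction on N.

At N = 8: 390625 < 425984, so the inequality fails and n₀ ≥ 9. We prove 5^N ≥ 13N^5 for all N ≥ 9.
Base case (N = 9): 5^N = 1953125 and 13N^5 = 767637, so 1953125 ≥ 767637.
Suppose the result is true for N = k, so 5^k ≥ 13k^5.
Then 5^(k + 1) = 5·(5^k) ≥ 5·(13k^5).
Also, for k ≥ 9 we have 5·(13k^5) ≥ 13(k+1)^5, since 5 ≥ (1 + 1/k)^5 for all k ≥ 9.
Combining, 5^(k + 1) ≥ 13(k+1)^5.
By the principle of mathematical induction, the result holds for all N ≥ 9.
Hence the smallest such n₀ is 9.

n₀ = 9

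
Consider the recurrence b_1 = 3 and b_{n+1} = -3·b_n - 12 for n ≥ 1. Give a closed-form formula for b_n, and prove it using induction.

Computing the first terms: b_1 = 3, b_2 = -21, b_3 = 51. This suggests b_n = -2(-3)^n - 3.
Base case (n = 1): the formula gives 3 = 3 = b_1.
Inductive step: suppose the statement holds for some k ≥ 1, so b_k = -2(-3)^k - 3.
Then b_{k+1} = -3·b_k - 12 = -3·(-2(-3)^k - 3) - 12 = -2(-3)^(k + 1) - 3,
which is the claimed formula at n = k+1.
By the principle of mathematical induction, the result holds for all n ≥ 1.

b_n = -2(-3)^n - 3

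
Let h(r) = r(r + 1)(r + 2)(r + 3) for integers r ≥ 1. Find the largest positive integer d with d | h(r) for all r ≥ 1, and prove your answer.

Computing the first values: h(1) = 24 and h(2) = 120; gcd(24, 120) = 24, so d ≤ 24.
We prove 24 | r(r + 1)(r + 2)(r + 3) for all r ≥ 1 by induction on r.
Base case (r = 1): h(1) = 24 = 24·(1), so 24 | h(1).
Inductive step: suppose the statement holds for some j ≥ 1, i.e. 24 | h(j). Then
h(j+1) − h(j) = (j+1)·(j+2)·(j+3)·(j+4) − j·(j+1)·(j+2)·(j+3) = (j+1)·(j+2)·(j+3)·[(j+4) − j] = 4·(j+1)·(j+2)·(j+3). The product of 3 consecutive integers is divisible by (3)! = 6, so h(j+1) − h(j) is divisible by 4·6 = 24. By the inductive hypothesis 24 | h(j), hence 24 | h(j+1).
Hence, by induction on r, the claim holds for every r ≥ 1.
Therefore the largest such d is 24.

d = 24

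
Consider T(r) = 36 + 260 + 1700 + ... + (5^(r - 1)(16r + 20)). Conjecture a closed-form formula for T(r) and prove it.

We claim T(r) = 4·5^r(r + 1) - 4 for all r ≥ 1.
When r = 1: T(1) = 36, and the closed form gives 36. They agree.
Inductive step: assume the claim holds for r = j, so T(j) = 4·5^j(j + 1) - 4.
Then T(j+1) = T(j) + (5^j(16j + 36)) = (4·5^j(j + 1) - 4) + (5^j(16j + 36)).
Simplifying, T(j+1) = 20·5^j·j + 40·5^j - 4 = 4·5^(j+1)((j+1) + 1) - 4,
which is the closed form with r = j+1.
By induction, the statement is established for all r ≥ 1.

T(r) = 4·5^r(r + 1) - 4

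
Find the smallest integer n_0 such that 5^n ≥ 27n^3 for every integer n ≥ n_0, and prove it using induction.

At n = 5: 3125 < 3375, so the inequality fails and n_0 ≥ 6. We prove 5^n ≥ 27n^3 for all n ≥ 6.
For the base case n = 6: 5^n = 15625 and 27n^3 = 5832, so 15625 ≥ 5832.
Suppose the result is true for n = k, so 5^k ≥ 27k^3.
Then 5^(k + 1) = 5·(5^k) ≥ 5·(27k^3).
Also, for k ≥ 6 we have 5·(27k^3) ≥ 27(k+1)^3, since 5 ≥ (1 + 1/k)^3 for all k ≥ 6.
Combining, 5^(k + 1) ≥ 27(k+1)^3.
By the principle of mathematical induction, the result holds for all n ≥ 6.
Hence the smallest such n_0 is 6.

n_0 = 6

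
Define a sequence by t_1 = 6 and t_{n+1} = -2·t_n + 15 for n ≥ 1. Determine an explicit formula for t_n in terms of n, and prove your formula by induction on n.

t_n = (-2)^(n - 1) + 5

Computing the first terms: t_1 = 6, t_2 = 3, t_3 = 9. This suggests t_n = (-2)^(n - 1) + 5.
For the base case n = 1: the formula gives 6 = 6 = t_1.
Inductive step: suppose the statement holds for some r ≥ 1, so t_r = (-2)^(r - 1) + 5.
Then t_{r+1} = -2·t_r + 15 = -2·((-2)^(r - 1) + 5) + 15 = (-2)^r + 5 = (-2)^((r+1) - 1) + 5,
which is the claimed formula at n = r+1.
By the principle of mathematical induction, the result holds for all n ≥ 1.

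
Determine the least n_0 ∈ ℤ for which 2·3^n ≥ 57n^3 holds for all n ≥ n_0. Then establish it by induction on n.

At n = 9: 39366 < 41553, so the inequality fails and n_0 ≥ 10. We prove 2·3^n ≥ 57n^3 for all n ≥ 10.
Base step (n = 10): 2·3^n = 118098 and 57n^3 = 57000, so 118098 ≥ 57000.
Inductive step: assume the claim holds for n = i, so 2·3^i ≥ 57i^3.
Then 2·3^(i + 1) = 3·(2·3^i) ≥ 3·(57i^3).
Also, for i ≥ 10 we have 3·(57i^3) ≥ 57(i+1)^3, since 3 ≥ (1 + 1/i)^3 for all i ≥ 10.
Combining, 2·3^(i + 1) ≥ 57(i+1)^3.
By the principle of mathematical induction, the result holds for all n ≥ 10.
Hence the smallest such n_0 is 10.

n_0 = 10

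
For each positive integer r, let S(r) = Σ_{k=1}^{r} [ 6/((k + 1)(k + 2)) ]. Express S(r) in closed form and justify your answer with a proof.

S(r) = 3r/(r + 2)

We claim S(r) = 3r/(r + 2) for all r ≥ 1.
When r = 1: S(1) = 1, and the closed form gives 1. They agree.
For the inductive step, assume it holds for an arbitrary k ≥ 1, so S(k) = 3k/(k + 2).
Then S(k+1) = S(k) + (6/((k + 2)(k + 3))) = (3k/(k + 2)) + (6/((k + 2)(k + 3))).
Simplifying, S(k+1) = 3(k + 1)/(k + 3) = 3(k+1)/((k+1) + 2),
which is the closed form with r = k+1.
By induction, the statement is established for all r ≥ 1.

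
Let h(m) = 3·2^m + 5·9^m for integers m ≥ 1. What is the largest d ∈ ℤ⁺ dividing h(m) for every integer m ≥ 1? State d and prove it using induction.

Computing the first values: h(1) = 51 and h(2) = 417; gcd(51, 417) = 3, so d ≤ 3.
We prove 3 | 3·2^m + 5·9^m for all m ≥ 1 by induction on m.
When m = 1: h(1) = 51 = 3·(17), so 3 | h(1).
For the inductive step, assume it holds for an arbitrary p ≥ 1, i.e. 3 | h(p). Then
h(p+1) − 9·h(p) = (3·2^(p+1) + 5·9^(p+1)) − 9·(3·2^p + 5·9^p) = (3)·2^p·(2 − 9) = (-21)·2^p. Since 3 | h(p) by the inductive hypothesis, 3 | 9·h(p); and 3 | -21 since -21 = 3·-7. Therefore 3 | h(p+1).
By induction, the statement is established for all m ≥ 1.
Therefore the largest such d is 3.

d = 3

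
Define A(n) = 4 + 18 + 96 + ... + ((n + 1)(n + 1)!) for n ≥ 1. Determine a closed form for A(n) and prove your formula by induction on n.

We claim A(n) = (n + 2)! - 2 for all n ≥ 1.
Base case (n = 1): A(1) = 4, and the closed form gives 4. They agree.
For the inductive step, assume it holds for an arbitrary k ≥ 1, so A(k) = (k + 2)! - 2.
Then A(k+1) = A(k) + ((k + 2)(k + 2)!) = ((k + 2)! - 2) + ((k + 2)(k + 2)!).
Simplifying, A(k+1) = ((k+1) + 2)! - 2,
which is the closed form with n = k+1.
This completes the induction.

A(n) = (n + 2)! - 2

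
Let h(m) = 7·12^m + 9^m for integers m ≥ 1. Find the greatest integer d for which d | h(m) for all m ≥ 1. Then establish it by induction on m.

Computing the first values: h(1) = 93 and h(2) = 1089; gcd(93, 1089) = 3, so d ≤ 3.
We prove 3 | 7·12^m + 9^m for all m ≥ 1 by induction on m.
When m = 1: h(1) = 93 = 3·(31), so 3 | h(1).
Inductive step: assume the claim holds for m = p, i.e. 3 | h(p). Then
h(p+1) − 12·h(p) = (7·12^(p+1) + 9^(p+1)) − 12·(7·12^p + 9^p) = (1)·9^p·(9 − 12) = (-3)·9^p. Since 3 | h(p) by the inductive hypothesis, 3 | 12·h(p); and 3 | -3 since -3 = 3·-1. Therefore 3 | h(p+1).
By the principle of mathematical induction, the result holds for all m ≥ 1.
Therefore the largest such d is 3.

d = 3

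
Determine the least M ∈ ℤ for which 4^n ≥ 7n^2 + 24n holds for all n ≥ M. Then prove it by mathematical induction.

M = 4

At n = 3: 64 < 135, so the inequality fails and M ≥ 4. We prove 4^n ≥ 7n^2 + 24n for all n ≥ 4.
For the base case n = 4: 4^n = 256 and 7n^2 + 24n = 208, so 256 ≥ 208.
Suppose the result is true for n = r, so 4^r ≥ 7r^2 + 24r.
Then 4^(r + 1) = 4·(4^r) ≥ 4·(7r^2 + 24r).
Also, for r ≥ 4 we have 4·(7r^2 + 24r) ≥ 7(r+1)^2 + 24(r+1), since 4·(7r^2 + 24r) − (7(r+1)^2 + 24(r+1)) = 21r^2 + 58r - 31, which is nonnegative for all r ≥ 4.
Combining, 4^(r + 1) ≥ 7(r+1)^2 + 24(r+1).
This completes the induction.
Hence the smallest such M is 4.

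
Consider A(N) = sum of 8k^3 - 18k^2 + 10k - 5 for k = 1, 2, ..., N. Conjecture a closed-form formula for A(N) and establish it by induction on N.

A(N) = N(2N^3 - 2N^2 - 2N - 3)

We claim A(N) = N(2N^3 - 2N^2 - 2N - 3) for all N ≥ 1.
Base case (N = 1): A(1) = -5, and the closed form gives -5. They agree.
Suppose the result is true for N = k, so A(k) = k(2k^3 - 2k^2 - 2k - 3).
Then A(k+1) = A(k) + (8k^3 + 6k^2 - 2k - 5) = (k(2k^3 - 2k^2 - 2k - 3)) + (8k^3 + 6k^2 - 2k - 5).
Simplifying, A(k+1) = (k + 1)(2k^3 + 4k^2 - 5) = (k+1)(2(k+1)^3 - 2(k+1)^2 - 2(k+1) - 3),
which is the closed form with N = k+1.
This completes the induction.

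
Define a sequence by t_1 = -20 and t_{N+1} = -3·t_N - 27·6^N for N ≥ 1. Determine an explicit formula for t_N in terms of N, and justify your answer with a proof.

t_N = -2(-3)^(N - 1) - 3·6^N

Computing the first terms: t_1 = -20, t_2 = -102, t_3 = -666. This suggests t_N = -2(-3)^(N - 1) - 3·6^N.
Base step (N = 1): the formula gives -20 = -20 = t_1.
Inductive step: suppose the statement holds for some p ≥ 1, so t_p = -2(-3)^(p - 1) - 3·6^p.
Then t_{p+1} = -3·t_p - 27·6^p = -3·(-2(-3)^(p - 1) - 3·6^p) - 27·6^p = -2(-3)^p - 3·6^(p + 1) = -2(-3)^((p+1) - 1) - 3·6^(p+1),
which is the claimed formula at N = p+1.
By the principle of mathematical induction, the result holds for all N ≥ 1.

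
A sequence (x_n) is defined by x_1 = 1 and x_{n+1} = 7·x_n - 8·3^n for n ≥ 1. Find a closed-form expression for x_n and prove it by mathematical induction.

x_n = 2·3^n - 5·7^(n - 1)

Computing the first terms: x_1 = 1, x_2 = -17, x_3 = -191. This suggests x_n = 2·3^n - 5·7^(n - 1).
When n = 1: the formula gives 1 = 1 = x_1.
Suppose the result is true for n = m, so x_m = 2·3^m - 5·7^(m - 1).
Then x_{m+1} = 7·x_m - 8·3^m = 7·(2·3^m - 5·7^(m - 1)) - 8·3^m = 2·3^(m + 1) - 5·7^m = 2·3^(m+1) - 5·7^((m+1) - 1),
which is the claimed formula at n = m+1.
By induction, the statement is established for all n ≥ 1.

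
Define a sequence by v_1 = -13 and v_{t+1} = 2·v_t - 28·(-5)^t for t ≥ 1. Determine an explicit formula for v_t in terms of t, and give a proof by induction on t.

Computing the first terms: v_1 = -13, v_2 = 114, v_3 = -472. This suggests v_t = 4(-5)^t + 7·2^(t - 1).
Base case (t = 1): the formula gives -13 = -13 = v_1.
Inductive step: suppose the statement holds for some p ≥ 1, so v_p = 4(-5)^p + 7·2^(p - 1).
Then v_{p+1} = 2·v_p - 28·(-5)^p = 2·(4(-5)^p + 7·2^(p - 1)) - 28·(-5)^p = 4(-5)^(p + 1) + 7·2^p = 4(-5)^(p+1) + 7·2^((p+1) - 1),
which is the claimed formula at t = p+1.
By the principle of mathematical induction, the result holds for all t ≥ 1.

v_t = 4(-5)^t + 7·2^(t - 1)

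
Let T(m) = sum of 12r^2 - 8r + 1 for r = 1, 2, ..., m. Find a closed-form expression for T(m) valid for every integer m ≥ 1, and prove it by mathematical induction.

T(m) = m(4m^2 + 2m - 1)

We claim T(m) = m(4m^2 + 2m - 1) for all m ≥ 1.
Base step (m = 1): T(1) = 5, and the closed form gives 5. They agree.
Inductive step: assume the claim holds for m = r, so T(r) = r(4r^2 + 2r - 1).
Then T(r+1) = T(r) + (12r^2 + 16r + 5) = (r(4r^2 + 2r - 1)) + (12r^2 + 16r + 5).
Simplifying, T(r+1) = (r + 1)(4r^2 + 10r + 5) = (r+1)(4(r+1)^2 + 2(r+1) - 1),
which is the closed form with m = r+1.
By induction, the statement is established for all m ≥ 1.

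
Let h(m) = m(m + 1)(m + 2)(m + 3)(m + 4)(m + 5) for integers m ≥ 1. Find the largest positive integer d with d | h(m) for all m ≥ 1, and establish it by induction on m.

Computing the first values: h(1) = 720 and h(2) = 5040; gcd(720, 5040) = 720, so d ≤ 720.
We prove 720 | m(m + 1)(m + 2)(m + 3)(m + 4)(m + 5) for all m ≥ 1 by induction on m.
Base case (m = 1): h(1) = 720 = 720·(1), so 720 | h(1).
For the inductive step, assume it holds for an arbitrary r ≥ 1, i.e. 720 | h(r). Then
h(r+1) − h(r) = (r+1)·(r+2)·(r+3)·(r+4)·(r+5)·(r+6) − r·(r+1)·(r+2)·(r+3)·(r+4)·(r+5) = (r+1)·(r+2)·(r+3)·(r+4)·(r+5)·[(r+6) − r] = 6·(r+1)·(r+2)·(r+3)·(r+4)·(r+5). The product of 5 consecutive integers is divisible by (5)! = 120, so h(r+1) − h(r) is divisible by 6·120 = 720. By the inductive hypothesis 720 | h(r), hence 720 | h(r+1).
This completes the induction.
Therefore the largest such d is 720.

d = 720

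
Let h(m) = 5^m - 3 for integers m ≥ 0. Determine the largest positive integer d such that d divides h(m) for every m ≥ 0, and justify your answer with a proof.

Computing the first values: h(0) = -2 and h(1) = 2; gcd(-2, 2) = 2, so d ≤ 2.
We prove 2 | 5^m - 3 for all m ≥ 0 by induction on m.
For the base case m = 0: h(0) = -2 = 2·(-1), so 2 | h(0).
Suppose the result is true for m = p, i.e. 2 | h(p). Then
h(p+1) = 5^(p+1) - 3 = 5·(5^p - 3) + 12 = 5·h(p) + 12. The first term is divisible by 2 by the inductive hypothesis, and 12 is divisible by 2. Hence 2 | h(p+1).
This completes the induction.
Therefore the largest such d is 2.

d = 2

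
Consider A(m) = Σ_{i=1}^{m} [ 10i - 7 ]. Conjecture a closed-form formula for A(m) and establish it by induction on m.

We claim A(m) = m(5m - 2) for all m ≥ 1.
Base case (m = 1): A(1) = 3, and the closed form gives 3. They agree.
Inductive step: suppose the statement holds for some i ≥ 1, so A(i) = i(5i - 2).
Then A(i+1) = A(i) + (10i + 3) = (i(5i - 2)) + (10i + 3).
Simplifying, A(i+1) = (i + 1)(5i + 3) = (i+1)(5(i+1) - 2),
which is the closed form with m = i+1.
Hence, by induction on m, the claim holds for every m ≥ 1.

A(m) = m(5m - 2)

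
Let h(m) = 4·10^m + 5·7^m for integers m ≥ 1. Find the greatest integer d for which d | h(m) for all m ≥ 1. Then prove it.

d = 15

Computing the first values: h(1) = 75 and h(2) = 645; gcd(75, 645) = 15, so d ≤ 15.
We prove 15 | 4·10^m + 5·7^m for all m ≥ 1 by induction on m.
When m = 1: h(1) = 75 = 15·(5), so 15 | h(1).
Inductive step: suppose the statement holds for some k ≥ 1, i.e. 15 | h(k). Then
h(k+1) − 10·h(k) = (4·10^(k+1) + 5·7^(k+1)) − 10·(4·10^k + 5·7^k) = (5)·7^k·(7 − 10) = (-15)·7^k. Since 15 | h(k) by the inductive hypothesis, 15 | 10·h(k); and 15 | -15 since -15 = 15·-1. Therefore 15 | h(k+1).
By induction, the statement is established for all m ≥ 1.
Therefore the largest such d is 15.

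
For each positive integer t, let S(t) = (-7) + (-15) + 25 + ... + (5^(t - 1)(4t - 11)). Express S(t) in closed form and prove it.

We claim S(t) = 5^t(t - 3) + 3 for all t ≥ 1.
When t = 1: S(1) = -7, and the closed form gives -7. They agree.
Inductive step: assume the claim holds for t = k, so S(k) = 5^k(k - 3) + 3.
Then S(k+1) = S(k) + (5^k(4k - 7)) = (5^k(k - 3) + 3) + (5^k(4k - 7)).
Simplifying, S(k+1) = 5·5^k·k - 10·5^k + 3 = 5^(k+1)((k+1) - 3) + 3,
which is the closed form with t = k+1.
This completes the induction.

S(t) = 5^t(t - 3) + 3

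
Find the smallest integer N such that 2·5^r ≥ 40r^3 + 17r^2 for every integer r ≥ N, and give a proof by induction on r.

At r = 4: 1250 < 2832, so the inequality fails and N ≥ 5. We prove 2·5^r ≥ 40r^3 + 17r^2 for all r ≥ 5.
For the base case r = 5: 2·5^r = 6250 and 40r^3 + 17r^2 = 5425, so 6250 ≥ 5425.
Suppose the result is true for r = k, so 2·5^k ≥ 40k^3 + 17k^2.
Then 2·5^(k + 1) = 5·(2·5^k) ≥ 5·(40k^3 + 17k^2).
Also, for k ≥ 5 we have 5·(40k^3 + 17k^2) ≥ 40(k+1)^3 + 17(k+1)^2, since 5·(40k^3 + 17k^2) − (40(k+1)^3 + 17(k+1)^2) = 160k^3 - 52k^2 - 154k - 57, which is nonnegative for all k ≥ 5.
Combining, 2·5^(k + 1) ≥ 40(k+1)^3 + 17(k+1)^2.
By induction, the statement is established for all r ≥ 5.
Hence the smallest such N is 5.

N = 5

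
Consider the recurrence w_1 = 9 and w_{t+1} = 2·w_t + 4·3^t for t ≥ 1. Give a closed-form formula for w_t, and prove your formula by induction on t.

Computing the first terms: w_1 = 9, w_2 = 30, w_3 = 96. This suggests w_t = -3·2^(t - 1) + 4·3^t.
Base case (t = 1): the formula gives 9 = 9 = w_1.
Inductive step: suppose the statement holds for some k ≥ 1, so w_k = -3·2^(k - 1) + 4·3^k.
Then w_{k+1} = 2·w_k + 4·3^k = 2·(-3·2^(k - 1) + 4·3^k) + 4·3^k = -3·2^k + 4·3^(k + 1) = -3·2^((k+1) - 1) + 4·3^(k+1),
which is the claimed formula at t = k+1.
This completes the induction.

w_t = -3·2^(t - 1) + 4·3^t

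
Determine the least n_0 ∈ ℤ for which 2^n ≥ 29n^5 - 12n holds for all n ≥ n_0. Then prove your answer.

n_0 = 30

At n = 29: 536870912 < 594822973, so the inequality fails and n_0 ≥ 30. We prove 2^n ≥ 29n^5 - 12n for all n ≥ 30.
When n = 30: 2^n = 1073741824 and 29n^5 - 12n = 704699640, so 1073741824 ≥ 704699640.
For the inductive step, assume it holds for an arbitrary r ≥ 30, so 2^r ≥ 29r^5 - 12r.
Then 2^(r + 1) = 2·(2^r) ≥ 2·(29r^5 - 12r).
Also, for r ≥ 30 we have 2·(29r^5 - 12r) ≥ 29(r+1)^5 - 12(r+1), since 2·(29r^5 - 12r) − (29(r+1)^5 - 12(r+1)) = 29r^5 - 145r^4 - 290r^3 - 290r^2 - 157r - 17, which is nonnegative for all r ≥ 30.
Combining, 2^(r + 1) ≥ 29(r+1)^5 - 12(r+1).
This completes the induction.
Hence the smallest such n_0 is 30.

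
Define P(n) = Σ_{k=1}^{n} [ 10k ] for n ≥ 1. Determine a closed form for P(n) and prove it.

P(n) = 5n(n + 1)

We claim P(n) = 5n(n + 1) for all n ≥ 1.
When n = 1: P(1) = 10, and the closed form gives 10. They agree.
Suppose the result is true for n = k, so P(k) = 5k(k + 1).
Then P(k+1) = P(k) + (10k + 10) = (5k(k + 1)) + (10k + 10).
Simplifying, P(k+1) = 5(k + 1)(k + 2) = 5(k+1)((k+1) + 1),
which is the closed form with n = k+1.
This completes the induction.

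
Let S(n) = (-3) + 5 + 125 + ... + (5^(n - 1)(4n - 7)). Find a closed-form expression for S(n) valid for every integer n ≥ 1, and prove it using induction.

We claim S(n) = 5^n(n - 2) + 2 for all n ≥ 1.
Base step (n = 1): S(1) = -3, and the closed form gives -3. They agree.
Inductive step: suppose the statement holds for some m ≥ 1, so S(m) = 5^m(m - 2) + 2.
Then S(m+1) = S(m) + (5^m(4m - 3)) = (5^m(m - 2) + 2) + (5^m(4m - 3)).
Simplifying, S(m+1) = 5^(m + 1)m - 5^(m + 1) + 2 = 5^(m+1)((m+1) - 2) + 2,
which is the closed form with n = m+1.
By the principle of mathematical induction, the result holds for all n ≥ 1.

S(n) = 5^n(n - 2) + 2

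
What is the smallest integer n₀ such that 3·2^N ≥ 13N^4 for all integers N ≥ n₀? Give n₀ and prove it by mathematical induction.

At N = 19: 1572864 < 1694173, so the inequality fails and n₀ ≥ 20. We prove 3·2^N ≥ 13N^4 for all N ≥ 20.
For the base case N = 20: 3·2^N = 3145728 and 13N^4 = 2080000, so 3145728 ≥ 2080000.
For the inductive step, assume it holds for an arbitrary m ≥ 20, so 3·2^m ≥ 13m^4.
Then 3·2^(m + 1) = 2·(3·2^m) ≥ 2·(13m^4).
Also, for m ≥ 20 we have 2·(13m^4) ≥ 13(m+1)^4, since 2 ≥ (1 + 1/m)^4 for all m ≥ 20.
Combining, 3·2^(m + 1) ≥ 13(m+1)^4.
By the principle of mathematical induction, the result holds for all N ≥ 20.
Hence the smallest such n₀ is 20.

n₀ = 20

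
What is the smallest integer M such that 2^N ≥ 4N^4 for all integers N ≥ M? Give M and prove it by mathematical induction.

M = 19

At N = 18: 262144 < 419904, so the inequality fails and M ≥ 19. We prove 2^N ≥ 4N^4 for all N ≥ 19.
For the base case N = 19: 2^N = 524288 and 4N^4 = 521284, so 524288 ≥ 521284.
Inductive step: suppose the statement holds for some j ≥ 19, so 2^j ≥ 4j^4.
Then 2^(j + 1) = 2·(2^j) ≥ 2·(4j^4).
Also, for j ≥ 19 we have 2·(4j^4) ≥ 4(j+1)^4, since 2 ≥ (1 + 1/j)^4 for all j ≥ 19.
Combining, 2^(j + 1) ≥ 4(j+1)^4.
By induction, the statement is established for all N ≥ 19.
Hence the smallest such M is 19.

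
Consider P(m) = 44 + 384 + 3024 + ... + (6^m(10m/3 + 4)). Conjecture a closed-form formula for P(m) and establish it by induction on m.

We claim P(m) = 4·6^m(m + 1) - 4 for all m ≥ 1.
Base step (m = 1): P(1) = 44, and the closed form gives 44. They agree.
For the inductive step, assume it holds for an arbitrary i ≥ 1, so P(i) = 4·6^i(i + 1) - 4.
Then P(i+1) = P(i) + (6^i(20i + 44)) = (4·6^i(i + 1) - 4) + (6^i(20i + 44)).
Simplifying, P(i+1) = 24·6^i·i + 48·6^i - 4 = 4·6^(i+1)((i+1) + 1) - 4,
which is the closed form with m = i+1.
Hence, by induction on m, the claim holds for every m ≥ 1.

P(m) = 4·6^m(m + 1) - 4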